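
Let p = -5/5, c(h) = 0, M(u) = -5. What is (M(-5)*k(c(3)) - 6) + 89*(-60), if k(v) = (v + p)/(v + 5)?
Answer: -5345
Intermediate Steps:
p = -1 (p = -5*⅕ = -1)
k(v) = (-1 + v)/(5 + v) (k(v) = (v - 1)/(v + 5) = (-1 + v)/(5 + v))
(M(-5)*k(c(3)) - 6) + 89*(-60) = (-5*(-1 + 0)/(5 + 0) - 6) + 89*(-60) = (-5*(-1)/5 - 6) - 5340 = (-(-1) - 6) - 5340 = (-5*(-⅕) - 6) - 5340 = (1 - 6) - 5340 = -5 - 5340 = -5345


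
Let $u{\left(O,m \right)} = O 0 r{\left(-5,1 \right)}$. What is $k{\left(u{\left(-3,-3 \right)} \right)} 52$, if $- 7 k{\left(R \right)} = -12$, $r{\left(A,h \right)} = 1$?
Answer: $\frac{624}{7} \approx 89.143$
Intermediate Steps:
$u{\left(O,m \right)} = 0$ ($u{\left(O,m \right)} = O 0 \cdot 1 = 0 \cdot 1 = 0$)
$k{\left(R \right)} = \frac{12}{7}$ ($k{\left(R \right)} = \left(- \frac{1}{7}\right) \left(-12\right) = \frac{12}{7}$)
$k{\left(u{\left(-3,-3 \right)} \right)} 52 = \frac{12}{7} \cdot 52 = \frac{624}{7}$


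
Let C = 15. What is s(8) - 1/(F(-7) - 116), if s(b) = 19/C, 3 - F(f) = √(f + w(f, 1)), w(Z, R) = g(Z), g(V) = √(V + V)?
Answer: 19/15 + 1/(113 + √(-7 + I*√14)) ≈ 1.2755 - 0.00021133*I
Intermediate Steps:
g(V) = √2*√V (g(V) = √(2*V) = √2*√V)
w(Z, R) = √2*√Z
F(f) = 3 - √(f + √2*√f)
s(b) = 19/15
s(8) - 1/(F(-7) - 116) = 19/15 - 1/((3 - √(-7 + √2*√(-7))) - 116) = 19/15 - 1/((3 - √(-7 + √2*(I*√7))) - 116) = 19/15 - 1/((3 - √(-7 + I*√14)) - 116) = 19/15 - 1/(-113 - √(-7 + I*√14))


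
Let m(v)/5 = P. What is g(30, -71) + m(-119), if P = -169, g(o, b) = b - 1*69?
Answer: -985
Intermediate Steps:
g(o, b) = -69 + b (g(o, b) = b - 69 = -69 + b)
m(v) = -845 (m(v) = 5*(-169) = -845)
g(30, -71) + m(-119) = (-69 - 71) - 845 = -140 - 845 = -985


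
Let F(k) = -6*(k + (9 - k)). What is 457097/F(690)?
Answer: -457097/54 ≈ -8464.8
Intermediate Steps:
F(k) = -54 (F(k) = -6*9 = -54)
457097/F(690) = 457097/(-54) = 457097*(-1/54) = -457097/54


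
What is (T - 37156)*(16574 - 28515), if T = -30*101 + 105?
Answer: 478607221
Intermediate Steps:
T = -2925 (T = -3030 + 105 = -2925)
(T - 37156)*(16574 - 28515) = (-2925 - 37156)*(16574 - 28515) = -40081*(-11941) = 478607221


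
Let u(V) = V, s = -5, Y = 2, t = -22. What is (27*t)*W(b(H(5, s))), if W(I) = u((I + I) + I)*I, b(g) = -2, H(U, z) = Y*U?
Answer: -7128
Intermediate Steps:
H(U, z) = 2*U
W(I) = 3*I**2 (W(I) = ((I + I) + I)*I = (2*I + I)*I = (3*I)*I = 3*I**2)
(27*t)*W(b(H(5, s))) = (27*(-22))*(3*(-2)**2) = -1782*4 = -594*12 = -7128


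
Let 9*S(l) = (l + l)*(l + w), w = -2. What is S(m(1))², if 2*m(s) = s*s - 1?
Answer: 0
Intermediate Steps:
m(s) = -½ + s²/2 (m(s) = (s*s - 1)/2 = (s² - 1)/2 = (-1 + s²)/2 = -½ + s²/2)
S(l) = 2*l*(-2 + l)/9 (S(l) = ((l + l)*(l - 2))/9 = ((2*l)*(-2 + l))/9 = (2*l*(-2 + l))/9 = 2*l*(-2 + l)/9)
S(m(1))² = (2*(-½ + (½)*1²)*(-2 + (-½ + (½)*1²))/9)² = (2*(-½ + (½)*1)*(-2 + (-½ + (½)*1))/9)² = (2*(-½ + ½)*(-2 + (-½ + ½))/9)² = ((2/9)*0*(-2 + 0))² = ((2/9)*0*(-2))² = 0² = 0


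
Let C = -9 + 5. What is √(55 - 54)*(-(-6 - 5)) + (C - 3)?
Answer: 4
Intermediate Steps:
C = -4
√(55 - 54)*(-(-6 - 5)) + (C - 3) = √(55 - 54)*(-(-6 - 5)) + (-4 - 3) = √1*(-1*(-11)) - 7 = 1*11 - 7 = 11 - 7 = 4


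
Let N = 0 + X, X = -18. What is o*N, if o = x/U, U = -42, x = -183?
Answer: -549/7 ≈ -78.429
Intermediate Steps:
N = -18 (N = 0 - 18 = -18)
o = 61/14 (o = -183/(-42) = -183*(-1/42) = 61/14 ≈ 4.3571)
o*N = (61/14)*(-18) = -549/7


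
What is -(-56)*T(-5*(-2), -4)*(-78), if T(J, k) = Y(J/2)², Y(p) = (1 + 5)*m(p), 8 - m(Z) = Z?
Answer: -1415232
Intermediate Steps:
m(Z) = 8 - Z
Y(p) = 48 - 6*p (Y(p) = (1 + 5)*(8 - p) = 6*(8 - p) = 48 - 6*p)
T(J, k) = (48 - 3*J)² (T(J, k) = (48 - 6*J/2)² = (48 - 3*J)²)
-(-56)*T(-5*(-2), -4)*(-78) = -(-56)*9*(-16 - 5*(-2))²*(-78) = -(-56)*9*(-16 + 10)²*(-78) = -(-56)*9*(-6)²*(-78) = -(-56)*9*36*(-78) = -(-56)*324*(-78) = -56*(-324)*(-78) = 18144*(-78) = -1415232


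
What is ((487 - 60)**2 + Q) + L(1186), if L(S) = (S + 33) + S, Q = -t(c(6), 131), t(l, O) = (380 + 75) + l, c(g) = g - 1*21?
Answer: 184294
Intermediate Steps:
c(g) = -21 + g (c(g) = g - 21 = -21 + g)
t(l, O) = 455 + l
Q = -440 (Q = -(455 + (-21 + 6)) = -(455 - 15) = -1*440 = -440)
L(S) = 33 + 2*S (L(S) = (33 + S) + S = 33 + 2*S)
((487 - 60)**2 + Q) + L(1186) = ((487 - 60)**2 - 440) + (33 + 2*1186) = (427**2 - 440) + (33 + 2372) = (182329 - 440) + 2405 = 181889 + 2405 = 184294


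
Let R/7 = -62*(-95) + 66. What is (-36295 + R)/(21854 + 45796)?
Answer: 1799/22550 ≈ 0.079778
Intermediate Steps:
R = 41692 (R = 7*(-62*(-95) + 66) = 7*(5890 + 66) = 7*5956 = 41692)
(-36295 + R)/(21854 + 45796) = (-36295 + 41692)/(21854 + 45796) = 5397/67650 = 5397*(1/67650) = 1799/22550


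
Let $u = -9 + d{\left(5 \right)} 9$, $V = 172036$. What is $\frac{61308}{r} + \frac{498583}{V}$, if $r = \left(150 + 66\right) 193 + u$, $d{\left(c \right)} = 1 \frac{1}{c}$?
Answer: $\frac{4351183527}{995916404} \approx 4.369$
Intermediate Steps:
$d{\left(c \right)} = \frac{1}{c}$
$u = - \frac{36}{5}$ ($u = -9 + \frac{1}{5} \cdot 9 = -9 + \frac{9}{5} = - \frac{36}{5} \approx -7.2$)
$r = \frac{208404}{5}$ ($r = \left(150 + 66\right) 193 - \frac{36}{5} = 216 \cdot 193 - \frac{36}{5} = 41688 - \frac{36}{5} = \frac{208404}{5} \approx 41681.0$)
$\frac{61308}{r} + \frac{498583}{V} = \frac{61308}{\frac{208404}{5}} + \frac{498583}{172036} = 61308 \cdot \frac{5}{208404} + 498583 \cdot \frac{1}{172036} = \frac{8515}{5789} + \frac{498583}{172036} = \frac{4351183527}{995916404}$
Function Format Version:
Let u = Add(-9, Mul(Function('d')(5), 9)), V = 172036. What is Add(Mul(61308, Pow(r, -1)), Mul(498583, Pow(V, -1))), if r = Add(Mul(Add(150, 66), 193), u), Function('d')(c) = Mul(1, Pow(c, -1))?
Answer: Rational(4351183527, 995916404) ≈ 4.3690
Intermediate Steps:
Function('d')(c) = Pow(c, -1)
u = Rational(-36, 5) (u = Add(-9, Mul(Pow(5, -1), 9)) = Add(-9, Mul(Rational(1, 5), 9)) = Add(-9, Rational(9, 5)) = Rational(-36, 5) ≈ -7.2000)
r = Rational(208404, 5) (r = Add(Mul(Add(150, 66), 193), Rational(-36, 5)) = Add(Mul(216, 193), Rational(-36, 5)) = Add(41688, Rational(-36, 5)) = Rational(208404, 5) ≈ 41681.)
Add(Mul(61308, Pow(r, -1)), Mul(498583, Pow(V, -1))) = Add(Mul(61308, Pow(Rational(208404, 5), -1)), Mul(498583, Pow(172036, -1))) = Add(Mul(61308, Rational(5, 208404)), Mul(498583, Rational(1, 172036))) = Add(Rational(8515, 5789), Rational(498583, 172036)) = Rational(4351183527, 995916404)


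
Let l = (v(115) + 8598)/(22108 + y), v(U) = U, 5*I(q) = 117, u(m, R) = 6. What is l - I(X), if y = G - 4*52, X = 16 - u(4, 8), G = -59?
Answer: -2511832/109205 ≈ -23.001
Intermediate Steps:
X = 10 (X = 16 - 1*6 = 16 - 6 = 10)
I(q) = 117/5 (I(q) = (⅕)*117 = 117/5)
y = -267 (y = -59 - 4*52 = -59 - 208 = -267)
l = 8713/21841 (l = (115 + 8598)/(22108 - 267) = 8713/21841 ≈ 0.39893)
l - I(X) = 8713/21841 - 1*117/5 = 8713/21841 - 117/5 = -2511832/109205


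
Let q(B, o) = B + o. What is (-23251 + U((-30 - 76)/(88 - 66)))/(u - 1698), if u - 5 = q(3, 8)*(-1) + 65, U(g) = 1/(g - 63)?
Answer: 17345257/1222694 ≈ 14.186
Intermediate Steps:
U(g) = 1/(-63 + g)
u = 59 (u = 5 + ((3 + 8)*(-1) + 65) = 5 + (11*(-1) + 65) = 5 + (-11 + 65) = 5 + 54 = 59)
(-23251 + U((-30 - 76)/(88 - 66)))/(u - 1698) = (-23251 + 1/(-63 + (-30 - 76)/(88 - 66)))/(59 - 1698) = (-23251 + 1/(-63 - 106/22))/(-1639) = (-23251 + 1/(-63 - 106*1/22))*(-1/1639) = (-23251 + 1/(-63 - 53/11))*(-1/1639) = (-23251 + 1/(-746/11))*(-1/1639) = (-23251 - 11/746)*(-1/1639) = -17345257/746*(-1/1639) = 17345257/1222694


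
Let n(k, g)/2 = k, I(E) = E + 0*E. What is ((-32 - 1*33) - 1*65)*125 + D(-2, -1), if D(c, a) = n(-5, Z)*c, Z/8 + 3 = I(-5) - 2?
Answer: -16230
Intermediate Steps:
I(E) = E (I(E) = E + 0 = E)
Z = -80 (Z = -24 + 8*(-5 - 2) = -24 + 8*(-7) = -24 - 56 = -80)
n(k, g) = 2*k
D(c, a) = -10*c (D(c, a) = (2*(-5))*c = -10*c)
((-32 - 1*33) - 1*65)*125 + D(-2, -1) = ((-32 - 1*33) - 1*65)*125 - 10*(-2) = ((-32 - 33) - 65)*125 + 20 = (-65 - 65)*125 + 20 = -130*125 + 20 = -16250 + 20 = -16230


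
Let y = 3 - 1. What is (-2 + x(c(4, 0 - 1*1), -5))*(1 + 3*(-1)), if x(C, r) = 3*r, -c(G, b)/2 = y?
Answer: 34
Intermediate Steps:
y = 2
c(G, b) = -4 (c(G, b) = -2*2 = -4)
(-2 + x(c(4, 0 - 1*1), -5))*(1 + 3*(-1)) = (-2 + 3*(-5))*(1 + 3*(-1)) = (-2 - 15)*(1 - 3) = -17*(-2) = 34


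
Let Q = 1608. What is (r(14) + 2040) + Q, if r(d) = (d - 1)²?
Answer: 3817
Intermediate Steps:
r(d) = (-1 + d)²
(r(14) + 2040) + Q = ((-1 + 14)² + 2040) + 1608 = (13² + 2040) + 1608 = (169 + 2040) + 1608 = 2209 + 1608 = 3817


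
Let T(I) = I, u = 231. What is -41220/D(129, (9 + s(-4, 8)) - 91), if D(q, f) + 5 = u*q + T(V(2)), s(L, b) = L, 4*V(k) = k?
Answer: -9160/6621 ≈ -1.3835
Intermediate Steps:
V(k) = k/4
D(q, f) = -9/2 + 231*q (D(q, f) = -5 + (231*q + (¼)*2) = -5 + (231*q + ½) = -5 + (½ + 231*q) = -9/2 + 231*q)
-41220/D(129, (9 + s(-4, 8)) - 91) = -41220/(-9/2 + 231*129) = -41220/(-9/2 + 29799) = -41220/59589/2 = -41220*2/59589 = -9160/6621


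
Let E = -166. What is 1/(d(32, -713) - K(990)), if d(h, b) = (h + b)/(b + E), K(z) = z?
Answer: -293/289843 ≈ -0.0010109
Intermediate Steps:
d(h, b) = (b + h)/(-166 + b) (d(h, b) = (h + b)/(b - 166) = (b + h)/(-166 + b))
1/(d(32, -713) - K(990)) = 1/((-713 + 32)/(-166 - 713) - 1*990) = 1/(-681/(-879) - 990) = 1/(-1/879*(-681) - 990) = 1/(227/293 - 990) = 1/(-289843/293) = -293/289843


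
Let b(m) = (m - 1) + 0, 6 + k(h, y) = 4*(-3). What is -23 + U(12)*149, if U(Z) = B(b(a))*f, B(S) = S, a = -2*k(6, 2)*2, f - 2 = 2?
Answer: 42293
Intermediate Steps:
k(h, y) = -18 (k(h, y) = -6 + 4*(-3) = -6 - 12 = -18)
f = 4 (f = 2 + 2 = 4)
a = 72 (a = -2*(-18)*2 = 36*2 = 72)
b(m) = -1 + m (b(m) = (-1 + m) + 0 = -1 + m)
U(Z) = 284 (U(Z) = (-1 + 72)*4 = 71*4 = 284)
-23 + U(12)*149 = -23 + 284*149 = -23 + 42316 = 42293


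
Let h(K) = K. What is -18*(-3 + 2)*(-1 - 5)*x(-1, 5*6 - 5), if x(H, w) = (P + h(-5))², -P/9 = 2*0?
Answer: -2700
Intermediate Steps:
P = 0 (P = -18*0 = -9*0 = 0)
x(H, w) = 25 (x(H, w) = (0 - 5)² = (-5)² = 25)
-18*(-3 + 2)*(-1 - 5)*x(-1, 5*6 - 5) = -18*(-3 + 2)*(-1 - 5)*25 = -18*(-1*(-6))*25 = -108*25 = -18*150 = -2700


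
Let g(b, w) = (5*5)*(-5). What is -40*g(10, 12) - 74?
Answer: 4926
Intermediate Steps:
g(b, w) = -125 (g(b, w) = 25*(-5) = -125)
-40*g(10, 12) - 74 = -40*(-125) - 74 = 5000 - 74 = 4926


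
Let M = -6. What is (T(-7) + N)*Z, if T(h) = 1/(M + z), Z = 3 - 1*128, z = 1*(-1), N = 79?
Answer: -69000/7 ≈ -9857.1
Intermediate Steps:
z = -1
Z = -125 (Z = 3 - 128 = -125)
T(h) = -⅐ (T(h) = 1/(-6 - 1) = 1/(-7) = -⅐)
(T(-7) + N)*Z = (-⅐ + 79)*(-125) = (552/7)*(-125) = -69000/7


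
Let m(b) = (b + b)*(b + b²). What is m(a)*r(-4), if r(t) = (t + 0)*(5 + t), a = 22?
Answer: -89056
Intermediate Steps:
m(b) = 2*b*(b + b²) (m(b) = (2*b)*(b + b²) = 2*b*(b + b²))
r(t) = t*(5 + t)
m(a)*r(-4) = (2*22²*(1 + 22))*(-4*(5 - 4)) = (2*484*23)*(-4*1) = 22264*(-4) = -89056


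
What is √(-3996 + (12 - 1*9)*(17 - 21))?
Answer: 2*I*√1002 ≈ 63.309*I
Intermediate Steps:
√(-3996 + (12 - 1*9)*(17 - 21)) = √(-3996 + (12 - 9)*(-4)) = √(-3996 + 3*(-4)) = √(-3996 - 12) = √(-4008) = 2*I*√1002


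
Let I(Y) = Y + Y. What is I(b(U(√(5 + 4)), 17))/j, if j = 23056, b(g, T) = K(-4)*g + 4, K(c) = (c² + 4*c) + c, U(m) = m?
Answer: -1/1441 ≈ -0.00069396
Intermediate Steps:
K(c) = c² + 5*c
b(g, T) = 4 - 4*g (b(g, T) = (-4*(5 - 4))*g + 4 = (-4*1)*g + 4 = -4*g + 4 = 4 - 4*g)
I(Y) = 2*Y
I(b(U(√(5 + 4)), 17))/j = (2*(4 - 4*√(5 + 4)))/23056 = (2*(4 - 4*√9))*(1/23056) = (2*(4 - 4*3))*(1/23056) = (2*(4 - 12))*(1/23056) = (2*(-8))*(1/23056) = -16*1/23056 = -1/1441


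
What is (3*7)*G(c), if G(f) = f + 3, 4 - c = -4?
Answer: 231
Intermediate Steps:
c = 8 (c = 4 - 1*(-4) = 4 + 4 = 8)
G(f) = 3 + f
(3*7)*G(c) = (3*7)*(3 + 8) = 21*11 = 231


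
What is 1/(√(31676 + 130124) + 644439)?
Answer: 644439/415301462921 - 10*√1618/415301462921 ≈ 1.5508e-6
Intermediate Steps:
1/(√(31676 + 130124) + 644439) = 1/(√161800 + 644439) = 1/(10*√1618 + 644439) = 1/(644439 + 10*√1618)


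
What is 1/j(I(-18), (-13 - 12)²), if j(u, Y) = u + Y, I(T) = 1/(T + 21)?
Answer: 3/1876 ≈ 0.0015991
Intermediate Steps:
I(T) = 1/(21 + T)
j(u, Y) = Y + u
1/j(I(-18), (-13 - 12)²) = 1/((-13 - 12)² + 1/(21 - 18)) = 1/((-25)² + 1/3) = 1/(625 + ⅓) = 1/(1876/3) = 3/1876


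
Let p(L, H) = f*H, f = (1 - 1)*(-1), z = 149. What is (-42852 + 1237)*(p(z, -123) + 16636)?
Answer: -692307140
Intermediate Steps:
f = 0 (f = 0*(-1) = 0)
p(L, H) = 0 (p(L, H) = 0*H = 0)
(-42852 + 1237)*(p(z, -123) + 16636) = (-42852 + 1237)*(0 + 16636) = -41615*16636 = -692307140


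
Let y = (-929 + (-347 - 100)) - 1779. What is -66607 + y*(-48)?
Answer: 84833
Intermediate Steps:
y = -3155 (y = (-929 - 447) - 1779 = -1376 - 1779 = -3155)
-66607 + y*(-48) = -66607 - 3155*(-48) = -66607 + 151440 = 84833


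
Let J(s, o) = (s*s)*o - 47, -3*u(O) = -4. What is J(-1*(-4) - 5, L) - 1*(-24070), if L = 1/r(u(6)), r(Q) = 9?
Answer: 216208/9 ≈ 24023.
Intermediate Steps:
u(O) = 4/3 (u(O) = -⅓*(-4) = 4/3)
L = ⅑ (L = 1/9 = ⅑ ≈ 0.11111)
J(s, o) = -47 + o*s² (J(s, o) = s²*o - 47 = o*s² - 47 = -47 + o*s²)
J(-1*(-4) - 5, L) - 1*(-24070) = (-47 + (-1*(-4) - 5)²/9) - 1*(-24070) = (-47 + (4 - 5)²/9) + 24070 = (-47 + (⅑)*(-1)²) + 24070 = (-47 + (⅑)*1) + 24070 = (-47 + ⅑) + 24070 = -422/9 + 24070 = 216208/9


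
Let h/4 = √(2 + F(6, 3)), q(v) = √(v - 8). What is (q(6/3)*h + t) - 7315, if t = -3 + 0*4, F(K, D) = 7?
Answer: -7318 + 12*I*√6 ≈ -7318.0 + 29.394*I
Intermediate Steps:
q(v) = √(-8 + v)
h = 12 (h = 4*√(2 + 7) = 4*√9 = 4*3 = 12)
t = -3 (t = -3 + 0 = -3)
(q(6/3)*h + t) - 7315 = (√(-8 + 6/3)*12 - 3) - 7315 = (√(-8 + 6*(⅓))*12 - 3) - 7315 = (√(-8 + 2)*12 - 3) - 7315 = (√(-6)*12 - 3) - 7315 = ((I*√6)*12 - 3) - 7315 = (12*I*√6 - 3) - 7315 = (-3 + 12*I*√6) - 7315 = -7318 + 12*I*√6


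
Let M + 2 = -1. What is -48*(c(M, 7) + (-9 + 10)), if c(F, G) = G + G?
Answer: -720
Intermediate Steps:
M = -3 (M = -2 - 1 = -3)
c(F, G) = 2*G
-48*(c(M, 7) + (-9 + 10)) = -48*(2*7 + (-9 + 10)) = -48*(14 + 1) = -48*15 = -720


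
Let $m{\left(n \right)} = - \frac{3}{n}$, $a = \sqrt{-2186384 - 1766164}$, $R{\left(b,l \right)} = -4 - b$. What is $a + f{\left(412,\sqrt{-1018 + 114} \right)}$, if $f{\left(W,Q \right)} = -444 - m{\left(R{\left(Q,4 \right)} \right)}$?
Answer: $- \frac{102123}{230} + 6 i \sqrt{109793} + \frac{3 i \sqrt{226}}{460} \approx -444.01 + 1988.2 i$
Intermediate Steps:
$a = 6 i \sqrt{109793}$ ($a = \sqrt{-3952548} = 6 i \sqrt{109793} \approx 1988.1 i$)
$f{\left(W,Q \right)} = -444 + \frac{3}{-4 - Q}$ ($f{\left(W,Q \right)} = -444 - - \frac{3}{-4 - Q} = -444 + \frac{3}{-4 - Q}$)
$a + f{\left(412,\sqrt{-1018 + 114} \right)} = 6 i \sqrt{109793} + \frac{3 \left(-593 - 148 \sqrt{-1018 + 114}\right)}{4 + \sqrt{-1018 + 114}} = 6 i \sqrt{109793} + \frac{3 \left(-593 - 148 \sqrt{-904}\right)}{4 + \sqrt{-904}} = 6 i \sqrt{109793} + \frac{3 \left(-593 - 148 \cdot 2 i \sqrt{226}\right)}{4 + 2 i \sqrt{226}} = 6 i \sqrt{109793} + \frac{3 \left(-593 - 296 i \sqrt{226}\right)}{4 + 2 i \sqrt{226}} = \frac{3 \left(-593 - 296 i \sqrt{226}\right)}{4 + 2 i \sqrt{226}} + 6 i \sqrt{109793}$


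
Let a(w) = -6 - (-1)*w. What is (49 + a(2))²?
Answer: 2025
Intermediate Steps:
a(w) = -6 + w
(49 + a(2))² = (49 + (-6 + 2))² = (49 - 4)² = 45² = 2025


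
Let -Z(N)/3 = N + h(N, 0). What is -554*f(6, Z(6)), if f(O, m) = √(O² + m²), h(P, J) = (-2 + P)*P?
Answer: -3324*√226 ≈ -49971.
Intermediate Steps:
h(P, J) = P*(-2 + P)
Z(N) = -3*N - 3*N*(-2 + N) (Z(N) = -3*(N + N*(-2 + N)) = -3*N - 3*N*(-2 + N))
-554*f(6, Z(6)) = -554*√(6² + (3*6*(1 - 1*6))²) = -554*√(36 + (3*6*(1 - 6))²) = -554*√(36 + (3*6*(-5))²) = -554*√(36 + (-90)²) = -554*√(36 + 8100) = -3324*√226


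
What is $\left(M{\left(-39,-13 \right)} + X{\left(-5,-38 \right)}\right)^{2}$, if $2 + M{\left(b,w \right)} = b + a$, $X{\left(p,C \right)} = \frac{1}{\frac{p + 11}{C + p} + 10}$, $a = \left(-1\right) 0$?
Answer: $\frac{300710281}{179776} \approx 1672.7$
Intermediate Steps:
$a = 0$
$X{\left(p,C \right)} = \frac{1}{10 + \frac{11 + p}{C + p}}$ ($X{\left(p,C \right)} = \frac{1}{\frac{11 + p}{C + p} + 10} = \frac{1}{10 + \frac{11 + p}{C + p}}$)
$M{\left(b,w \right)} = -2 + b$ ($M{\left(b,w \right)} = -2 + \left(b + 0\right) = -2 + b$)
$\left(M{\left(-39,-13 \right)} + X{\left(-5,-38 \right)}\right)^{2} = \left(\left(-2 - 39\right) + \frac{-38 - 5}{11 + 10 \left(-38\right) + 11 \left(-5\right)}\right)^{2} = \left(-41 + \frac{1}{11 - 380 - 55} \left(-43\right)\right)^{2} = \left(-41 + \frac{1}{-424} \left(-43\right)\right)^{2} = \left(-41 - - \frac{43}{424}\right)^{2} = \left(-41 + \frac{43}{424}\right)^{2} = \left(- \frac{17341}{424}\right)^{2} = \frac{300710281}{179776}$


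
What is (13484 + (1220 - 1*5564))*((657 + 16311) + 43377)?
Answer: 551553300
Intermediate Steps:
(13484 + (1220 - 1*5564))*((657 + 16311) + 43377) = (13484 + (1220 - 5564))*(16968 + 43377) = (13484 - 4344)*60345 = 9140*60345 = 551553300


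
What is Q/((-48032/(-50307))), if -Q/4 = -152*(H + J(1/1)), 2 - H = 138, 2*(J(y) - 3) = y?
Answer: -13331355/158 ≈ -84376.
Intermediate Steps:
J(y) = 3 + y/2
H = -136 (H = 2 - 1*138 = 2 - 138 = -136)
Q = -80560 (Q = -(-608)*(-136 + (3 + (½)/1)) = -(-608)*(-136 + (3 + (½)*1)) = -(-608)*(-136 + (3 + ½)) = -(-608)*(-136 + 7/2) = -(-608)*(-265)/2 = -4*20140 = -80560)
Q/((-48032/(-50307))) = -80560/((-48032/(-50307))) = -80560/((-48032*(-1/50307))) = -80560/48032/50307 = -80560*50307/48032 = -13331355/158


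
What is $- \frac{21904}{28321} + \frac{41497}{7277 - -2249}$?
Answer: $\frac{966579033}{269785846} \approx 3.5828$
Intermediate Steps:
$- \frac{21904}{28321} + \frac{41497}{7277 - -2249} = \left(-21904\right) \frac{1}{28321} + \frac{41497}{7277 + 2249} = - \frac{21904}{28321} + \frac{41497}{9526} = \frac{966579033}{269785846}$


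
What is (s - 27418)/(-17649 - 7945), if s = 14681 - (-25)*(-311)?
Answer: 10256/12797 ≈ 0.80144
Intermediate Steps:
s = 6906 (s = 14681 - 1*7775 = 14681 - 7775 = 6906)
(s - 27418)/(-17649 - 7945) = (6906 - 27418)/(-17649 - 7945) = -20512/(-25594) = -20512*(-1/25594) = 10256/12797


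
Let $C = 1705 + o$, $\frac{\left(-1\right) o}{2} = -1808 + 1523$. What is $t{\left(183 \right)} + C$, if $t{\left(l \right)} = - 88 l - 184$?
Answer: $-14013$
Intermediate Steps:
$o = 570$ ($o = - 2 \left(-1808 + 1523\right) = \left(-2\right) \left(-285\right) = 570$)
$t{\left(l \right)} = -184 - 88 l$
$C = 2275$ ($C = 1705 + 570 = 2275$)
$t{\left(183 \right)} + C = \left(-184 - 16104\right) + 2275 = -16288 + 2275 = -14013$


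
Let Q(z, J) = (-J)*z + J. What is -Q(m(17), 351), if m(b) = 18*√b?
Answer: -351 + 6318*√17 ≈ 25699.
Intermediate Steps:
Q(z, J) = J - J*z (Q(z, J) = -J*z + J = J - J*z)
-Q(m(17), 351) = -351*(1 - 18*√17) = -(351 - 6318*√17) = -351 + 6318*√17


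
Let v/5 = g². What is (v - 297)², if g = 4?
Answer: 47089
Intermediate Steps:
v = 80 (v = 5*4² = 5*16 = 80)
(v - 297)² = (80 - 297)² = (-217)² = 47089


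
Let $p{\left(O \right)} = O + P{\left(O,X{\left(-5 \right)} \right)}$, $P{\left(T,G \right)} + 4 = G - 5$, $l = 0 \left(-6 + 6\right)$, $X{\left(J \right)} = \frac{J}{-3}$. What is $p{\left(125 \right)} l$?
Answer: $0$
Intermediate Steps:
$X{\left(J \right)} = - \frac{J}{3}$ ($X{\left(J \right)} = J \left(- \frac{1}{3}\right) = - \frac{J}{3}$)
$l = 0$ ($l = 0 \cdot 0 = 0$)
$P{\left(T,G \right)} = -9 + G$ ($P{\left(T,G \right)} = -4 + \left(G - 5\right) = -4 + \left(-5 + G\right) = -9 + G$)
$p{\left(O \right)} = - \frac{22}{3} + O$ ($p{\left(O \right)} = O - \frac{22}{3} = - \frac{22}{3} + O$)
$p{\left(125 \right)} l = \left(- \frac{22}{3} + 125\right) 0 = \frac{353}{3} \cdot 0 = 0$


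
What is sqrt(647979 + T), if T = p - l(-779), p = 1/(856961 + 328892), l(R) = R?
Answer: 15*sqrt(4054729823349891)/1185853 ≈ 805.46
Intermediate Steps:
p = 1/1185853 ≈ 8.4327e-7
T = 923779488/1185853 (T = 1/1185853 - 1*(-779) = 1/1185853 + 779 = 923779488/1185853 ≈ 779.00)
sqrt(647979 + T) = sqrt(647979 + 923779488/1185853) = sqrt(769331620575/1185853) = 15*sqrt(4054729823349891)/1185853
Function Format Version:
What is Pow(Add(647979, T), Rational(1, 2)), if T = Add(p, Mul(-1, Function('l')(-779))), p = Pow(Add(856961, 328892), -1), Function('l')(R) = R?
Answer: Mul(Rational(15, 1185853), Pow(4054729823349891, Rational(1, 2))) ≈ 805.46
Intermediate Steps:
p = Rational(1, 1185853) (p = Pow(1185853, -1) = Rational(1, 1185853) ≈ 8.4327e-7)
T = Rational(923779488, 1185853) (T = Add(Rational(1, 1185853), Mul(-1, -779)) = Add(Rational(1, 1185853), 779) = Rational(923779488, 1185853) ≈ 779.00)
Pow(Add(647979, T), Rational(1, 2)) = Pow(Add(647979, Rational(923779488, 1185853)), Rational(1, 2)) = Pow(Rational(769331620575, 1185853), Rational(1, 2)) = Mul(Rational(15, 1185853), Pow(4054729823349891, Rational(1, 2)))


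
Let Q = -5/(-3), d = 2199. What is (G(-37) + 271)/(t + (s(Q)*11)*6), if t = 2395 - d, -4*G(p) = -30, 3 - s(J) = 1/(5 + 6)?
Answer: 557/776 ≈ 0.71778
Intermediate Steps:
Q = 5/3 (Q = -5*(-⅓) = 5/3 ≈ 1.6667)
s(J) = 32/11 (s(J) = 3 - 1/(5 + 6) = 3 - 1/11 = 32/11)
G(p) = 15/2 (G(p) = -¼*(-30) = 15/2)
t = 196 (t = 2395 - 1*2199 = 2395 - 2199 = 196)
(G(-37) + 271)/(t + (s(Q)*11)*6) = (15/2 + 271)/(196 + ((32/11)*11)*6) = 557/(2*(196 + 32*6)) = 557/(2*(196 + 192)) = (557/2)/388 = (557/2)*(1/388) = 557/776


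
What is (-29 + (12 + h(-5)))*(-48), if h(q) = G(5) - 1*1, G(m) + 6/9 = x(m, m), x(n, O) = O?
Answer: 656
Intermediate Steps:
G(m) = -2/3 + m
h(q) = 10/3 (h(q) = (-2/3 + 5) - 1*1 = 13/3 - 1 = 10/3)
(-29 + (12 + h(-5)))*(-48) = (-29 + (12 + 10/3))*(-48) = (-29 + 46/3)*(-48) = -41/3*(-48) = 656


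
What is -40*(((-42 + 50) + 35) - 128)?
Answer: 3400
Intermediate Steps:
-40*(((-42 + 50) + 35) - 128) = -40*((8 + 35) - 128) = -40*(43 - 128) = -40*(-85) = 3400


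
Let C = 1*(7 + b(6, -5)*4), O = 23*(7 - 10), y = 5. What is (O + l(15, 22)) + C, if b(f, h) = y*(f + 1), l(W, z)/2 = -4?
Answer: 70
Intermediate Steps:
O = -69 (O = 23*(-3) = -69)
l(W, z) = -8 (l(W, z) = 2*(-4) = -8)
b(f, h) = 5 + 5*f (b(f, h) = 5*(f + 1) = 5*(1 + f) = 5 + 5*f)
C = 147 (C = 1*(7 + (5 + 5*6)*4) = 1*(7 + (5 + 30)*4) = 1*(7 + 35*4) = 1*(7 + 140) = 1*147 = 147)
(O + l(15, 22)) + C = (-69 - 8) + 147 = -77 + 147 = 70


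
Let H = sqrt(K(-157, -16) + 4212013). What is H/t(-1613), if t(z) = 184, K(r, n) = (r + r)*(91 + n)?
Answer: sqrt(4188463)/184 ≈ 11.123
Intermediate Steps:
K(r, n) = 2*r*(91 + n) (K(r, n) = (2*r)*(91 + n) = 2*r*(91 + n))
H = sqrt(4188463) (H = sqrt(2*(-157)*(91 - 16) + 4212013) = sqrt(2*(-157)*75 + 4212013) = sqrt(-23550 + 4212013) = sqrt(4188463) ≈ 2046.6)
H/t(-1613) = sqrt(4188463)/184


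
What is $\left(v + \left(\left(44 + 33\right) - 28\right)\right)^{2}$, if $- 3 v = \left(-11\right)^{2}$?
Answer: $\frac{676}{9} \approx 75.111$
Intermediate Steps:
$v = - \frac{121}{3}$ ($v = - \frac{\left(-11\right)^{2}}{3} = \left(- \frac{1}{3}\right) 121 = - \frac{121}{3} \approx -40.333$)
$\left(v + \left(\left(44 + 33\right) - 28\right)\right)^{2} = \left(- \frac{121}{3} + \left(\left(44 + 33\right) - 28\right)\right)^{2} = \left(- \frac{121}{3} + \left(77 - 28\right)\right)^{2} = \left(- \frac{121}{3} + 49\right)^{2} = \left(\frac{26}{3}\right)^{2} = \frac{676}{9}$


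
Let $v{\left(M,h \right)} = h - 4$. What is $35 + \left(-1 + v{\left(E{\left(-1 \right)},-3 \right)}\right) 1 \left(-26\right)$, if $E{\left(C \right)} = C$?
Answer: $243$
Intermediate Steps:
$v{\left(M,h \right)} = -4 + h$
$35 + \left(-1 + v{\left(E{\left(-1 \right)},-3 \right)}\right) 1 \left(-26\right) = 35 + \left(-1 - 7\right) 1 \left(-26\right) = 35 + \left(-8\right) 1 \left(-26\right) = 35 - -208 = 35 + 208 = 243$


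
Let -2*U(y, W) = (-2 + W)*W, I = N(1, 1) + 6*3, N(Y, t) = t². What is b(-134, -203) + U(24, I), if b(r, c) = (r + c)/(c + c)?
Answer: -32616/203 ≈ -160.67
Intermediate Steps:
b(r, c) = (c + r)/(2*c) (b(r, c) = (c + r)/((2*c)) = (c + r)*(1/(2*c)) = (c + r)/(2*c))
I = 19 (I = 1² + 6*3 = 1 + 18 = 19)
U(y, W) = -W*(-2 + W)/2 (U(y, W) = -(-2 + W)*W/2 = -W*(-2 + W)/2)
b(-134, -203) + U(24, I) = (½)*(-203 - 134)/(-203) + (½)*19*(2 - 1*19) = (½)*(-1/203)*(-337) + (½)*19*(2 - 19) = 337/406 + (½)*19*(-17) = 337/406 - 323/2 = -32616/203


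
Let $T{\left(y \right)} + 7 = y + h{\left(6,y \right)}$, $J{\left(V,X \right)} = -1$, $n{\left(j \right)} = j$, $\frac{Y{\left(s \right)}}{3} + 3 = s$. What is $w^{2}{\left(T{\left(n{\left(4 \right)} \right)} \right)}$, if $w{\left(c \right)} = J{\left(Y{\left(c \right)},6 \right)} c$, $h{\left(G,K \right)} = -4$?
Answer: $49$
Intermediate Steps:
$Y{\left(s \right)} = -9 + 3 s$
$T{\left(y \right)} = -11 + y$ ($T{\left(y \right)} = -7 + \left(y - 4\right) = -7 + \left(-4 + y\right) = -11 + y$)
$w{\left(c \right)} = - c$
$w^{2}{\left(T{\left(n{\left(4 \right)} \right)} \right)} = \left(- (-11 + 4)\right)^{2} = \left(\left(-1\right) \left(-7\right)\right)^{2} = 7^{2} = 49$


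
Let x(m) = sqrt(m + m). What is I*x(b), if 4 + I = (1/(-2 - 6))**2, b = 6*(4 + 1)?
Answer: -255*sqrt(15)/32 ≈ -30.863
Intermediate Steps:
b = 30 (b = 6*5 = 30)
I = -255/64 (I = -4 + (1/(-2 - 6))**2 = -4 + (1/(-8))**2 = -4 + (-1/8)**2 = -4 + 1/64 = -255/64 ≈ -3.9844)
x(m) = sqrt(2)*sqrt(m) (x(m) = sqrt(2*m) = sqrt(2)*sqrt(m))
I*x(b) = -255*sqrt(2)*sqrt(30)/64 = -255*sqrt(15)/32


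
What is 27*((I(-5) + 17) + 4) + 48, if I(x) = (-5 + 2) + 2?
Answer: 588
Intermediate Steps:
I(x) = -1 (I(x) = -3 + 2 = -1)
27*((I(-5) + 17) + 4) + 48 = 27*((-1 + 17) + 4) + 48 = 27*(16 + 4) + 48 = 27*20 + 48 = 540 + 48 = 588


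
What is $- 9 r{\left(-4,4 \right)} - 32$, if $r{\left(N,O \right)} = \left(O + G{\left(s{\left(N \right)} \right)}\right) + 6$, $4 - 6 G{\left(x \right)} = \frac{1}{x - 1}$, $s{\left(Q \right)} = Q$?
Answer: $- \frac{1283}{10} \approx -128.3$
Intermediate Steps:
$G{\left(x \right)} = \frac{2}{3} - \frac{1}{6 \left(-1 + x\right)}$ ($G{\left(x \right)} = \frac{2}{3} - \frac{1}{6 \left(x - 1\right)} = \frac{2}{3} - \frac{1}{6 \left(-1 + x\right)}$)
$r{\left(N,O \right)} = 6 + O + \frac{-5 + 4 N}{6 \left(-1 + N\right)}$ ($r{\left(N,O \right)} = \left(O + \frac{-5 + 4 N}{6 \left(-1 + N\right)}\right) + 6 = 6 + O + \frac{-5 + 4 N}{6 \left(-1 + N\right)}$)
$- 9 r{\left(-4,4 \right)} - 32 = - 9 \frac{-5 + 4 \left(-4\right) + 6 \left(-1 - 4\right) \left(6 + 4\right)}{6 \left(-1 - 4\right)} - 32 = - 9 \frac{-5 - 16 + 6 \left(-5\right) 10}{6 \left(-5\right)} - 32 = - 9 \cdot \frac{1}{6} \left(- \frac{1}{5}\right) \left(-5 - 16 - 300\right) - 32 = - 9 \cdot \frac{1}{6} \left(- \frac{1}{5}\right) \left(-321\right) - 32 = \left(-9\right) \frac{107}{10} - 32 = - \frac{963}{10} - 32 = - \frac{1283}{10}$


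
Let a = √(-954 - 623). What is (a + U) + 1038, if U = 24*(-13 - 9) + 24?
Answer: 534 + I*√1577 ≈ 534.0 + 39.711*I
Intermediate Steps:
a = I*√1577 (a = √(-1577) = I*√1577 ≈ 39.711*I)
U = -504 (U = 24*(-22) + 24 = -528 + 24 = -504)
(a + U) + 1038 = (I*√1577 - 504) + 1038 = (-504 + I*√1577) + 1038 = 534 + I*√1577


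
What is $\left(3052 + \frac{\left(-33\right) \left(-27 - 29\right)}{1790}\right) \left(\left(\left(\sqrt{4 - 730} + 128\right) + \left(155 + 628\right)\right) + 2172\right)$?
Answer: $\frac{8424186512}{895} + \frac{30057104 i \sqrt{6}}{895} \approx 9.4125 \cdot 10^{6} + 82262.0 i$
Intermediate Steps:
$\left(3052 + \frac{\left(-33\right) \left(-27 - 29\right)}{1790}\right) \left(\left(\left(\sqrt{4 - 730} + 128\right) + \left(155 + 628\right)\right) + 2172\right) = \left(3052 + \left(-33\right) \left(-56\right) \frac{1}{1790}\right) \left(\left(\left(\sqrt{-726} + 128\right) + 783\right) + 2172\right) = \left(3052 + 1848 \cdot \frac{1}{1790}\right) \left(\left(\left(11 i \sqrt{6} + 128\right) + 783\right) + 2172\right) = \left(3052 + \frac{924}{895}\right) \left(\left(\left(128 + 11 i \sqrt{6}\right) + 783\right) + 2172\right) = \frac{2732464 \left(\left(911 + 11 i \sqrt{6}\right) + 2172\right)}{895} = \frac{2732464 \left(3083 + 11 i \sqrt{6}\right)}{895} = \frac{8424186512}{895} + \frac{30057104 i \sqrt{6}}{895}$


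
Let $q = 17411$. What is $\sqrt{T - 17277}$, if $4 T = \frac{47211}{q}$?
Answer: $\frac{11 i \sqrt{173130404907}}{34822} \approx 131.44 i$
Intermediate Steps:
$T = \frac{47211}{69644}$ ($T = \frac{47211 \cdot \frac{1}{17411}}{4} = \frac{1}{4} \cdot \frac{47211}{17411} = \frac{47211}{69644} \approx 0.67789$)
$\sqrt{T - 17277} = \sqrt{\frac{47211}{69644} - 17277} = \sqrt{- \frac{1203192177}{69644}} = \frac{11 i \sqrt{173130404907}}{34822}$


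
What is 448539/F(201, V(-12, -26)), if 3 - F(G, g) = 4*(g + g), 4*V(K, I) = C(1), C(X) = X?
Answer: 448539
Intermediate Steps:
V(K, I) = 1/4 (V(K, I) = (1/4)*1 = 1/4)
F(G, g) = 3 - 8*g (F(G, g) = 3 - 4*(g + g) = 3 - 4*2*g = 3 - 8*g)
448539/F(201, V(-12, -26)) = 448539/(3 - 8*1/4) = 448539/(3 - 2) = 448539/1 = 448539*1 = 448539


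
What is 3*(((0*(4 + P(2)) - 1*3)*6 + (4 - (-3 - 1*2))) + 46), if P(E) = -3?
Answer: 111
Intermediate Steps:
3*(((0*(4 + P(2)) - 1*3)*6 + (4 - (-3 - 1*2))) + 46) = 3*(((0*(4 - 3) - 1*3)*6 + (4 - (-3 - 1*2))) + 46) = 3*(((0*1 - 3)*6 + (4 - (-3 - 2))) + 46) = 3*(((0 - 3)*6 + (4 - 1*(-5))) + 46) = 3*((-3*6 + (4 + 5)) + 46) = 3*((-18 + 9) + 46) = 3*(-9 + 46) = 3*37 = 111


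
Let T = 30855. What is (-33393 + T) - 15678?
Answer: -18216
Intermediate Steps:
(-33393 + T) - 15678 = (-33393 + 30855) - 15678 = -2538 - 15678 = -18216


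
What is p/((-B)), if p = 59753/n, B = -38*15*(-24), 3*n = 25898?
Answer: -59753/118094880 ≈ -0.00050597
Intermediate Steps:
n = 25898/3 (n = (⅓)*25898 = 25898/3 ≈ 8632.7)
B = 13680 (B = -570*(-24) = 13680)
p = 179259/25898 (p = 59753/(25898/3) = 59753*(3/25898) = 179259/25898 ≈ 6.9217)
p/((-B)) = 179259/(25898*((-1*13680))) = (179259/25898)/(-13680) = (179259/25898)*(-1/13680) = -59753/118094880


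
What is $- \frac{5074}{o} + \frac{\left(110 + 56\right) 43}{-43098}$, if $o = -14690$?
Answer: $\frac{28455508}{158277405} \approx 0.17978$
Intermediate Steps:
$- \frac{5074}{o} + \frac{\left(110 + 56\right) 43}{-43098} = - \frac{5074}{-14690} + \frac{\left(110 + 56\right) 43}{-43098} = \left(-5074\right) \left(- \frac{1}{14690}\right) + 166 \cdot 43 \left(- \frac{1}{43098}\right) = \frac{2537}{7345} + 7138 \left(- \frac{1}{43098}\right) = \frac{2537}{7345} - \frac{3569}{21549} = \frac{28455508}{158277405}$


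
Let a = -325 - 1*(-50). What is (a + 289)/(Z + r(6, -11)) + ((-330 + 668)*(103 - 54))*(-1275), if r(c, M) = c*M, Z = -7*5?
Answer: -2132771564/101 ≈ -2.1117e+7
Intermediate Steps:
a = -275 (a = -325 + 50 = -275)
Z = -35
r(c, M) = M*c
(a + 289)/(Z + r(6, -11)) + ((-330 + 668)*(103 - 54))*(-1275) = (-275 + 289)/(-35 - 11*6) + ((-330 + 668)*(103 - 54))*(-1275) = 14/(-35 - 66) + (338*49)*(-1275) = 14/(-101) + 16562*(-1275) = 14*(-1/101) - 21116550 = -14/101 - 21116550 = -2132771564/101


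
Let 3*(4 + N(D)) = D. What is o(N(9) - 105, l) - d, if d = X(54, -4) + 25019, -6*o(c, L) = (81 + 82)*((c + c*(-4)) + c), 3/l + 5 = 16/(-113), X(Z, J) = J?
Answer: -92323/3 ≈ -30774.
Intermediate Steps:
N(D) = -4 + D/3
l = -339/581 (l = 3/(-5 + 16/(-113)) = 3/(-5 + 16*(-1/113)) = 3/(-5 - 16/113) = 3/(-581/113) = 3*(-113/581) = -339/581 ≈ -0.58348)
o(c, L) = 163*c/3 (o(c, L) = -(81 + 82)*((c + c*(-4)) + c)/6 = -163*((c - 4*c) + c)/6 = -163*(-3*c + c)/6 = -163*(-2*c)/6 = -(-163)*c/3 = 163*c/3)
d = 25015 (d = -4 + 25019 = 25015)
o(N(9) - 105, l) - d = 163*((-4 + (⅓)*9) - 105)/3 - 1*25015 = 163*((-4 + 3) - 105)/3 - 25015 = 163*(-1 - 105)/3 - 25015 = (163/3)*(-106) - 25015 = -17278/3 - 25015 = -92323/3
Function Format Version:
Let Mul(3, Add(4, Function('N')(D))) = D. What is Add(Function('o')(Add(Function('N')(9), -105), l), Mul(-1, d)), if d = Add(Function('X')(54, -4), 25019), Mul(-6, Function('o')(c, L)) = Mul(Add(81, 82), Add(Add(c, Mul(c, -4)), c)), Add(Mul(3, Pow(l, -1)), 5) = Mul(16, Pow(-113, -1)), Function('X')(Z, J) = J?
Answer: Rational(-92323, 3) ≈ -30774.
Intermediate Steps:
Function('N')(D) = Add(-4, Mul(Rational(1, 3), D))
l = Rational(-339, 581) (l = Mul(3, Pow(Add(-5, Mul(16, Pow(-113, -1))), -1)) = Mul(3, Pow(Add(-5, Mul(16, Rational(-1, 113))), -1)) = Mul(3, Pow(Add(-5, Rational(-16, 113)), -1)) = Mul(3, Pow(Rational(-581, 113), -1)) = Mul(3, Rational(-113, 581)) = Rational(-339, 581) ≈ -0.58348)
Function('o')(c, L) = Mul(Rational(163, 3), c) (Function('o')(c, L) = Mul(Rational(-1, 6), Mul(Add(81, 82), Add(Add(c, Mul(c, -4)), c))) = Mul(Rational(-1, 6), Mul(163, Add(Add(c, Mul(-4, c)), c))) = Mul(Rational(-1, 6), Mul(163, Add(Mul(-3, c), c))) = Mul(Rational(-1, 6), Mul(163, Mul(-2, c))) = Mul(Rational(-1, 6), Mul(-326, c)) = Mul(Rational(163, 3), c))
d = 25015 (d = Add(-4, 25019) = 25015)
Add(Function('o')(Add(Function('N')(9), -105), l), Mul(-1, d)) = Add(Mul(Rational(163, 3), Add(Add(-4, Mul(Rational(1, 3), 9)), -105)), Mul(-1, 25015)) = Add(Mul(Rational(163, 3), Add(Add(-4, 3), -105)), -25015) = Add(Mul(Rational(163, 3), Add(-1, -105)), -25015) = Add(Mul(Rational(163, 3), -106), -25015) = Add(Rational(-17278, 3), -25015) = Rational(-92323, 3)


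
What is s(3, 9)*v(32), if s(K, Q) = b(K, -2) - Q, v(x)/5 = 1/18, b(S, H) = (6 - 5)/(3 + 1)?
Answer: -175/72 ≈ -2.4306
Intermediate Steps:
b(S, H) = ¼ (b(S, H) = 1/4 = 1*(¼) = ¼)
v(x) = 5/18
s(K, Q) = ¼ - Q
s(3, 9)*v(32) = (¼ - 1*9)*(5/18) = (¼ - 9)*(5/18) = -35/4*5/18 = -175/72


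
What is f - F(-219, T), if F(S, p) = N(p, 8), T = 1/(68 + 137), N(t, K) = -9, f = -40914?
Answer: -40905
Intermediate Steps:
T = 1/205 ≈ 0.0048781
F(S, p) = -9
f - F(-219, T) = -40914 - 1*(-9) = -40914 + 9 = -40905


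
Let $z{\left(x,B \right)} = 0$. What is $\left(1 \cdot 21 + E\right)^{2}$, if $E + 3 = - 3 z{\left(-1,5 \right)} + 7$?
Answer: $625$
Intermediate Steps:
$E = 4$ ($E = -3 + \left(\left(-3\right) 0 + 7\right) = -3 + \left(0 + 7\right) = -3 + 7 = 4$)
$\left(1 \cdot 21 + E\right)^{2} = \left(1 \cdot 21 + 4\right)^{2} = \left(21 + 4\right)^{2} = 25^{2} = 625$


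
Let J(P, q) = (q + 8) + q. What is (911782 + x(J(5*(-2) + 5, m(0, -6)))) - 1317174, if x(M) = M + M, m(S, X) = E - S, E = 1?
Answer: -405372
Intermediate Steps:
m(S, X) = 1 - S
J(P, q) = 8 + 2*q (J(P, q) = (8 + q) + q = 8 + 2*q)
x(M) = 2*M
(911782 + x(J(5*(-2) + 5, m(0, -6)))) - 1317174 = (911782 + 2*(8 + 2*(1 - 1*0))) - 1317174 = (911782 + 2*(8 + 2*(1 + 0))) - 1317174 = (911782 + 2*(8 + 2*1)) - 1317174 = (911782 + 2*(8 + 2)) - 1317174 = (911782 + 2*10) - 1317174 = (911782 + 20) - 1317174 = 911802 - 1317174 = -405372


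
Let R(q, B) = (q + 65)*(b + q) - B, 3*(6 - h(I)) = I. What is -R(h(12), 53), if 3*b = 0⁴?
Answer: -81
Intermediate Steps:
h(I) = 6 - I/3
b = 0 (b = (⅓)*0⁴ = (⅓)*0 = 0)
R(q, B) = -B + q*(65 + q) (R(q, B) = (q + 65)*(0 + q) - B = (65 + q)*q - B = q*(65 + q) - B = -B + q*(65 + q))
-R(h(12), 53) = -((6 - ⅓*12)² - 1*53 + 65*(6 - ⅓*12)) = -((6 - 4)² - 53 + 65*(6 - 4)) = -(2² - 53 + 65*2) = -(4 - 53 + 130) = -1*81 = -81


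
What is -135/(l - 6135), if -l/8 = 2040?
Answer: 3/499 ≈ 0.0060120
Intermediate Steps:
l = -16320 (l = -8*2040 = -16320)
-135/(l - 6135) = -135/(-16320 - 6135) = -135/(-22455) = -1/22455*(-135) = 3/499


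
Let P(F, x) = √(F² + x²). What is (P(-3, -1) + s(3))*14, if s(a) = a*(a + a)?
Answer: 252 + 14*√10 ≈ 296.27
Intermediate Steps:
s(a) = 2*a² (s(a) = a*(2*a) = 2*a²)
(P(-3, -1) + s(3))*14 = (√((-3)² + (-1)²) + 2*3²)*14 = (√(9 + 1) + 2*9)*14 = (√10 + 18)*14 = (18 + √10)*14 = 252 + 14*√10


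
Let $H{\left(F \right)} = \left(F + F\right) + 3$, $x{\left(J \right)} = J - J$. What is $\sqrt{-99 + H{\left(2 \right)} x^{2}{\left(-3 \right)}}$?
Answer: $3 i \sqrt{11} \approx 9.9499 i$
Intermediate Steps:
$x{\left(J \right)} = 0$
$H{\left(F \right)} = 3 + 2 F$ ($H{\left(F \right)} = 2 F + 3 = 3 + 2 F$)
$\sqrt{-99 + H{\left(2 \right)} x^{2}{\left(-3 \right)}} = \sqrt{-99 + \left(3 + 2 \cdot 2\right) 0^{2}} = \sqrt{-99 + \left(3 + 4\right) 0} = \sqrt{-99 + 7 \cdot 0} = \sqrt{-99 + 0} = \sqrt{-99} = 3 i \sqrt{11}$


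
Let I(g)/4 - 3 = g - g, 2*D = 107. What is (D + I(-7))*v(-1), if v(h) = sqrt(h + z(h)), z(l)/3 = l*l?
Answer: 131*sqrt(2)/2 ≈ 92.631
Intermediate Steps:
z(l) = 3*l**2 (z(l) = 3*(l*l) = 3*l**2)
D = 107/2 (D = (1/2)*107 = 107/2 ≈ 53.500)
I(g) = 12 (I(g) = 12 + 4*(g - g) = 12 + 4*0 = 12 + 0 = 12)
v(h) = sqrt(h + 3*h**2)
(D + I(-7))*v(-1) = (107/2 + 12)*sqrt(-(1 + 3*(-1))) = 131*sqrt(-(1 - 3))/2 = 131*sqrt(-1*(-2))/2 = 131*sqrt(2)/2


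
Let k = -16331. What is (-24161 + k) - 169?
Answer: -40661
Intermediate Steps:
(-24161 + k) - 169 = (-24161 - 16331) - 169 = -40492 - 169 = -40661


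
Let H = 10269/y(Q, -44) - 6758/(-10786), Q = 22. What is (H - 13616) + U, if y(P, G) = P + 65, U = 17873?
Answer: 684340259/156397 ≈ 4375.7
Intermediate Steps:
y(P, G) = 65 + P
H = 18558230/156397 (H = 10269/(65 + 22) - 6758/(-10786) = 10269/87 - 6758*(-1/10786) = 10269*(1/87) + 3379/5393 = 3423/29 + 3379/5393 = 18558230/156397 ≈ 118.66)
(H - 13616) + U = (18558230/156397 - 13616) + 17873 = -2110943322/156397 + 17873 = 684340259/156397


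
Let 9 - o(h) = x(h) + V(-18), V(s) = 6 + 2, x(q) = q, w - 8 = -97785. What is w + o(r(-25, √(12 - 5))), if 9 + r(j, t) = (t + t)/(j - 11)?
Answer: -97767 + √7/18 ≈ -97767.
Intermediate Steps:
w = -97777 (w = 8 - 97785 = -97777)
V(s) = 8
r(j, t) = -9 + 2*t/(-11 + j) (r(j, t) = -9 + (t + t)/(j - 11) = -9 + (2*t)/(-11 + j) = -9 + 2*t/(-11 + j))
o(h) = 1 - h (o(h) = 9 - (h + 8) = 9 - (8 + h) = 9 + (-8 - h) = 1 - h)
w + o(r(-25, √(12 - 5))) = -97777 + (1 - (99 - 9*(-25) + 2*√(12 - 5))/(-11 - 25)) = -97777 + (1 - (99 + 225 + 2*√7)/(-36)) = -97777 + (1 - (-1)*(324 + 2*√7)/36) = -97777 + (1 - (-9 - √7/18)) = -97777 + (1 + (9 + √7/18)) = -97777 + (10 + √7/18) = -97767 + √7/18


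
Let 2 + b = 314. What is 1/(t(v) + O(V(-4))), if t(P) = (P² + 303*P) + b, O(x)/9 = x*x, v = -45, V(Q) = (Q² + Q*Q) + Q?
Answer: -1/4242 ≈ -0.00023574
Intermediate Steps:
b = 312 (b = -2 + 314 = 312)
V(Q) = Q + 2*Q² (V(Q) = (Q² + Q²) + Q = 2*Q² + Q = Q + 2*Q²)
O(x) = 9*x² (O(x) = 9*(x*x) = 9*x²)
t(P) = 312 + P² + 303*P (t(P) = (P² + 303*P) + 312 = 312 + P² + 303*P)
1/(t(v) + O(V(-4))) = 1/((312 + (-45)² + 303*(-45)) + 9*(-4*(1 + 2*(-4)))²) = 1/((312 + 2025 - 13635) + 9*(-4*(1 - 8))²) = 1/(-11298 + 9*(-4*(-7))²) = 1/(-11298 + 9*28²) = 1/(-11298 + 9*784) = 1/(-11298 + 7056) = 1/(-4242) = -1/4242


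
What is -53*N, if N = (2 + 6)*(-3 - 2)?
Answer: 2120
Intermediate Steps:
N = -40 (N = 8*(-5) = -40)
-53*N = -53*(-40) = 2120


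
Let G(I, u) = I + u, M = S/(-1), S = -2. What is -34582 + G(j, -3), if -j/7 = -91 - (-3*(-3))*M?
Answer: -33822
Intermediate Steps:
M = 2 (M = -2/(-1) = -2*(-1) = 2)
j = 763 (j = -7*(-91 - (-3*(-3))*2) = -7*(-91 - 9*2) = -7*(-91 - 1*18) = -7*(-91 - 18) = -7*(-109) = 763)
-34582 + G(j, -3) = -34582 + (763 - 3) = -34582 + 760 = -33822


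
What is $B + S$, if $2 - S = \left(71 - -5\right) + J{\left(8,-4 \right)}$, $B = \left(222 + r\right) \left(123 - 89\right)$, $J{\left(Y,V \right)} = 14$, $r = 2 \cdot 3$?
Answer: $7664$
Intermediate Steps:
$r = 6$
$B = 7752$ ($B = \left(222 + 6\right) \left(123 - 89\right) = 228 \cdot 34 = 7752$)
$S = -88$ ($S = 2 - \left(\left(71 - -5\right) + 14\right) = 2 - \left(\left(71 + \left(-7 + 12\right)\right) + 14\right) = 2 - \left(\left(71 + 5\right) + 14\right) = 2 - \left(76 + 14\right) = 2 - 90 = -88$)
$B + S = 7752 - 88 = 7664$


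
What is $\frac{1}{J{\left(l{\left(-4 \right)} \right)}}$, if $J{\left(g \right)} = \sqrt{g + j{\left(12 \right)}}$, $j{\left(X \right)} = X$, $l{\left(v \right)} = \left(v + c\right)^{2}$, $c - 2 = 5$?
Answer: $\frac{\sqrt{21}}{21} \approx 0.21822$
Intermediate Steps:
$c = 7$ ($c = 2 + 5 = 7$)
$l{\left(v \right)} = \left(7 + v\right)^{2}$ ($l{\left(v \right)} = \left(v + 7\right)^{2} = \left(7 + v\right)^{2}$)
$J{\left(g \right)} = \sqrt{12 + g}$ ($J{\left(g \right)} = \sqrt{g + 12} = \sqrt{12 + g}$)
$\frac{1}{J{\left(l{\left(-4 \right)} \right)}} = \frac{1}{\sqrt{12 + \left(7 - 4\right)^{2}}} = \frac{1}{\sqrt{12 + 3^{2}}} = \frac{1}{\sqrt{12 + 9}} = \frac{1}{\sqrt{21}} = \frac{\sqrt{21}}{21}$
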